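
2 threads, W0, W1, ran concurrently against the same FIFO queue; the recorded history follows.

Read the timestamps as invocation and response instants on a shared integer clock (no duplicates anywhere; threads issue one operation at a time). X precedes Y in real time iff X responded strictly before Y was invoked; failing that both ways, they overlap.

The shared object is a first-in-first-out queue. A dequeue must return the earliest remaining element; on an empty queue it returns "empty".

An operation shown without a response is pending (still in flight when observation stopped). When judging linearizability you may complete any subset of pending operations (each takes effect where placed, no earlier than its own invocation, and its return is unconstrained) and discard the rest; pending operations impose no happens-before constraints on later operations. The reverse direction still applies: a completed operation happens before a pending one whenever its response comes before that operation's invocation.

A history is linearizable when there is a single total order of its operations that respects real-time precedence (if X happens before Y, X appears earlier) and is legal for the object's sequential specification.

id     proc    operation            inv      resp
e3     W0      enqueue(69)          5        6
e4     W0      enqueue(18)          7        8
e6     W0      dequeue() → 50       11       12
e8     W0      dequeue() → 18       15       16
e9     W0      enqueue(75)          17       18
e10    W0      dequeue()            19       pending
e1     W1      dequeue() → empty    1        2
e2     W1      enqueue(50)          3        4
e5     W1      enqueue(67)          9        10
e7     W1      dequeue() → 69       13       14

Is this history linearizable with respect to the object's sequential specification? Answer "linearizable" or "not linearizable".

linearizable

one valid linearization: e1, e2, e3, e4, e5, e6, e7, e8, e9
1. e1 dequeue() → empty, leaving queue <>
2. e2 enqueue(50), leaving queue <50>
3. e3 enqueue(69), leaving queue <50,69>
4. e4 enqueue(18), leaving queue <50,69,18>
5. e5 enqueue(67), leaving queue <50,69,18,67>
6. e6 dequeue() → 50, leaving queue <69,18,67>
7. e7 dequeue() → 69, leaving queue <18,67>
8. e8 dequeue() → 18, leaving queue <67>
9. e9 enqueue(75), leaving queue <67,75>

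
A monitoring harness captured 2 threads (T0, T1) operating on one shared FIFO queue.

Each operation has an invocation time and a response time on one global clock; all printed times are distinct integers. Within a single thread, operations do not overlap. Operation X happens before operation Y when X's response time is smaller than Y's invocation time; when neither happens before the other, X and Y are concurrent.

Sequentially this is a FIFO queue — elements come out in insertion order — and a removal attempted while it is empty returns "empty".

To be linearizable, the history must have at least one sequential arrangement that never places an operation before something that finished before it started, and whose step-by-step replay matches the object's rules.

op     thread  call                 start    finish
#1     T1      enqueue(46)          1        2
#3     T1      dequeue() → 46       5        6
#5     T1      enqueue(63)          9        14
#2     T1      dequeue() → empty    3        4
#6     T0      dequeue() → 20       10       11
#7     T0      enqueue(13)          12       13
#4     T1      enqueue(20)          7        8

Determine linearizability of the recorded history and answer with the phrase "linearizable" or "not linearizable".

through event 3 a valid linearization exists; event 4 (#2 responding at time 4) ends that
a single order respects real time; the 2 completed FIFO queue operations fail replay along it
e.g. #1, #2: illegal at step 2, since #2 dequeue() → empty cannot apply there

not linearizable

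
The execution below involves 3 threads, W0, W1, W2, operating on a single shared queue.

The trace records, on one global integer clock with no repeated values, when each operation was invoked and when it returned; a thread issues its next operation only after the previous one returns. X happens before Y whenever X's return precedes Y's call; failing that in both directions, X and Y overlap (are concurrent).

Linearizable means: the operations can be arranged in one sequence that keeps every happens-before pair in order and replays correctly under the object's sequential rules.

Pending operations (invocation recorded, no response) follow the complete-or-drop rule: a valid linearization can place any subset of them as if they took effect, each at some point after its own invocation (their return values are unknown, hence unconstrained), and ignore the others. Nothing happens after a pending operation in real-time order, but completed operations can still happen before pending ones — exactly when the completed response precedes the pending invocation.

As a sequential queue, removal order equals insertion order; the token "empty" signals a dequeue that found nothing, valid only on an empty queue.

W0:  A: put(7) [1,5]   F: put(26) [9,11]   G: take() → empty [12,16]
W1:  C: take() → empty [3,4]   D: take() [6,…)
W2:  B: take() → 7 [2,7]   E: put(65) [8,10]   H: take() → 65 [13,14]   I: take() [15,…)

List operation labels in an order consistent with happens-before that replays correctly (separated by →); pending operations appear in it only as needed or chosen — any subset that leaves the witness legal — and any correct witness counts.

A → B → C → D → E → F → H → I → G

after step 1 (A put(7)): queue <7>
after step 2 (B take() → 7): queue <>
after step 3 (C take() → empty): queue <>
after step 4 (D take() (pending, included)): queue <>
after step 5 (E put(65)): queue <65>
after step 6 (F put(26)): queue <65,26>
after step 7 (H take() → 65): queue <26>
after step 8 (I take() (pending, included)): queue <>
after step 9 (G take() → empty): queue <>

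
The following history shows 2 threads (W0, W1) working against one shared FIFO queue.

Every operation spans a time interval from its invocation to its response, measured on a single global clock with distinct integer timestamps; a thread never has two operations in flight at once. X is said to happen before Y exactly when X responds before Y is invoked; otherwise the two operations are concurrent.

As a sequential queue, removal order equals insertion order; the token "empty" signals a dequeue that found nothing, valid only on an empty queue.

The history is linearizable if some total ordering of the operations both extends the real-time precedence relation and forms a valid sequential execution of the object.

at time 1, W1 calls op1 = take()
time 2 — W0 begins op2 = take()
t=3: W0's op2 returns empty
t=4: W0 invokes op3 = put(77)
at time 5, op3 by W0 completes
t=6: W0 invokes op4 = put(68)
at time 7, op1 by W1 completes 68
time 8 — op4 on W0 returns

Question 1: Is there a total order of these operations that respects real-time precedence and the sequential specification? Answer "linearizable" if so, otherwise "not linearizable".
through event 6 a valid linearization exists; event 7 (op1 responding at time 7) ends that
3 orders of the 3 completed FIFO queue ops respect real time; none is legal
no completion choice of the 1 pending operation (op4) rescues it — every subset was tried
sample order op1, op2, op3 (pending dropped) stalls at step 1 — op1 take() → 68 has no legal effect
sample order op2, op1, op3 (pending dropped) stalls at step 2 — op1 take() → 68 has no legal effect

not linearizable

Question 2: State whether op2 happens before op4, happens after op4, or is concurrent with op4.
Answer: before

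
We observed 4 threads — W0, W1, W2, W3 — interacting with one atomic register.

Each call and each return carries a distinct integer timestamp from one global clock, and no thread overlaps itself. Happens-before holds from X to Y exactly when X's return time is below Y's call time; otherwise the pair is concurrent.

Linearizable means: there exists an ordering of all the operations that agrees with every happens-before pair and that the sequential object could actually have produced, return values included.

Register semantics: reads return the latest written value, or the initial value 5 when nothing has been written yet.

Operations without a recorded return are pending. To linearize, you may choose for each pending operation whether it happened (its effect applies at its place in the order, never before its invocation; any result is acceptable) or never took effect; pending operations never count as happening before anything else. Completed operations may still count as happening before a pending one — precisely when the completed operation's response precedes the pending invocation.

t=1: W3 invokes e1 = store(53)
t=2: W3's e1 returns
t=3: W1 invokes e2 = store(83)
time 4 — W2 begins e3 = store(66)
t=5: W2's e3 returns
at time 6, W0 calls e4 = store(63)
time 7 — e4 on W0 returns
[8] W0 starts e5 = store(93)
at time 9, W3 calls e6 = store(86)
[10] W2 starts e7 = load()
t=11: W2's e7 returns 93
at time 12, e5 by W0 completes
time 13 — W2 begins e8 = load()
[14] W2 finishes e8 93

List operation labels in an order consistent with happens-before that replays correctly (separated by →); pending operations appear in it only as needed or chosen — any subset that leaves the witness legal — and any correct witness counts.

1. e1 store(53), leaving value 53
2. e2 store(83) (pending, included), leaving value 83
3. e3 store(66), leaving value 66
4. e4 store(63), leaving value 63
5. e5 store(93), leaving value 93
6. e7 load() → 93, leaving value 93
7. e8 load() → 93, leaving value 93

e1 → e2 → e3 → e4 → e5 → e7 → e8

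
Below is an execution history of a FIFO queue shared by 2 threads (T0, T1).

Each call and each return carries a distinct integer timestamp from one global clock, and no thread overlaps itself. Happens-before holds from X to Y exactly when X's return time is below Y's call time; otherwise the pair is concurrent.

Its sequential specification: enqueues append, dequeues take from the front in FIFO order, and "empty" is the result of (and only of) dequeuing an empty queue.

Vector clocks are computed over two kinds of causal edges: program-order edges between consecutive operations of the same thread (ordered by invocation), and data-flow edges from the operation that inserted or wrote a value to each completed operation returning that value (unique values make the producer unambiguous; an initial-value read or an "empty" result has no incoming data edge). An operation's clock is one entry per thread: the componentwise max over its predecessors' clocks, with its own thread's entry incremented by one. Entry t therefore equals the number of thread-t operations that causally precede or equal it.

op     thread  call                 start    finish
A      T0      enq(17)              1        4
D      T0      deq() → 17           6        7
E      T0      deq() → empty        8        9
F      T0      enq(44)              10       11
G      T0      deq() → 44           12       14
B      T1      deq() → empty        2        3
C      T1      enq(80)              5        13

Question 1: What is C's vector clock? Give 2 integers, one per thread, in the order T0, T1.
(0, 2)

invoked at 2, B has no predecessors; its own T1 bump gives (0, 1)
invoked at 1, A has no predecessors; its own T0 bump gives (1, 0)
C (invocation 5): componentwise max over VC(B)=(0, 1), +1 at T1, giving (0, 2)
D (invocation 6): componentwise max over VC(A)=(1, 0), +1 at T0, giving (2, 0)
E (invocation 8): componentwise max over VC(D)=(2, 0), +1 at T0, giving (3, 0)
F (invocation 10): componentwise max over VC(E)=(3, 0), +1 at T0, giving (4, 0)
G (invocation 12): componentwise max over VC(F)=(4, 0), +1 at T0, giving (5, 0)
target: VC(C) = (0, 2)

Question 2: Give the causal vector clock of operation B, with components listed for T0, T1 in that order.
(0, 1)

B, invoked 2, has no incoming edges; only T1's bump applies → (0, 1)
A, invoked 1, has no incoming edges; only T0's bump applies → (1, 0)
merge at C (invoked 5): VC(B)=(0, 1), own-thread bump on T1 → (0, 2)
merge at D (invoked 6): VC(A)=(1, 0), own-thread bump on T0 → (2, 0)
merge at E (invoked 8): VC(D)=(2, 0), own-thread bump on T0 → (3, 0)
merge at F (invoked 10): VC(E)=(3, 0), own-thread bump on T0 → (4, 0)
merge at G (invoked 12): VC(F)=(4, 0), own-thread bump on T0 → (5, 0)
target: VC(B) = (0, 1)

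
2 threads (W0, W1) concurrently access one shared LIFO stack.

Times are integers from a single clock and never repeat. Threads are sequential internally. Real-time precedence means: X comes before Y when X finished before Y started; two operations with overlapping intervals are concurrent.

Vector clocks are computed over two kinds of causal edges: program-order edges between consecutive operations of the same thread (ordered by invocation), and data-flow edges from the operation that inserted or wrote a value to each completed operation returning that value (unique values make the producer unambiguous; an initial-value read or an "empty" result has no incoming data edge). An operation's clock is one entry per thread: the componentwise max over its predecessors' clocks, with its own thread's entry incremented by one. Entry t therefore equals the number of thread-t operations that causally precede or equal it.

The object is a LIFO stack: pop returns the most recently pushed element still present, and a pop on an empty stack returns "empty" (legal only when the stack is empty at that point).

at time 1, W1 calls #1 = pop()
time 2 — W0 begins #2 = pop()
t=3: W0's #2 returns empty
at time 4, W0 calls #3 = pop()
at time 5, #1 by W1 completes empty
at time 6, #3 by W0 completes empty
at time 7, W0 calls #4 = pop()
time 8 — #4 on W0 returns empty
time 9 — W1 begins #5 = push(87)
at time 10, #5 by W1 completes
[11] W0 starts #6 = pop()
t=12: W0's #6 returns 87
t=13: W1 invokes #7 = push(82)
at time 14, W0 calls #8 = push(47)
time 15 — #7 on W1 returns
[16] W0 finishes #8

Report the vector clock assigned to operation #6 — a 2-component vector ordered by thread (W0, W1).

no predecessors for #1 (invoked 1): W1 increments from zero → (0, 1)
no predecessors for #2 (invoked 2): W0 increments from zero → (1, 0)
invoked at 9, #5 merges VC(#1)=(0, 1) and bumps W1's slot → (0, 2)
invoked at 4, #3 merges VC(#2)=(1, 0) and bumps W0's slot → (2, 0)
invoked at 13, #7 merges VC(#5)=(0, 2) and bumps W1's slot → (0, 3)
invoked at 7, #4 merges VC(#3)=(2, 0) and bumps W0's slot → (3, 0)
invoked at 11, #6 merges VC(#4)=(3, 0), VC(#5)=(0, 2) and bumps W0's slot → (4, 2)
invoked at 14, #8 merges VC(#6)=(4, 2) and bumps W0's slot → (5, 2)
target: VC(#6) = (4, 2)

(4, 2)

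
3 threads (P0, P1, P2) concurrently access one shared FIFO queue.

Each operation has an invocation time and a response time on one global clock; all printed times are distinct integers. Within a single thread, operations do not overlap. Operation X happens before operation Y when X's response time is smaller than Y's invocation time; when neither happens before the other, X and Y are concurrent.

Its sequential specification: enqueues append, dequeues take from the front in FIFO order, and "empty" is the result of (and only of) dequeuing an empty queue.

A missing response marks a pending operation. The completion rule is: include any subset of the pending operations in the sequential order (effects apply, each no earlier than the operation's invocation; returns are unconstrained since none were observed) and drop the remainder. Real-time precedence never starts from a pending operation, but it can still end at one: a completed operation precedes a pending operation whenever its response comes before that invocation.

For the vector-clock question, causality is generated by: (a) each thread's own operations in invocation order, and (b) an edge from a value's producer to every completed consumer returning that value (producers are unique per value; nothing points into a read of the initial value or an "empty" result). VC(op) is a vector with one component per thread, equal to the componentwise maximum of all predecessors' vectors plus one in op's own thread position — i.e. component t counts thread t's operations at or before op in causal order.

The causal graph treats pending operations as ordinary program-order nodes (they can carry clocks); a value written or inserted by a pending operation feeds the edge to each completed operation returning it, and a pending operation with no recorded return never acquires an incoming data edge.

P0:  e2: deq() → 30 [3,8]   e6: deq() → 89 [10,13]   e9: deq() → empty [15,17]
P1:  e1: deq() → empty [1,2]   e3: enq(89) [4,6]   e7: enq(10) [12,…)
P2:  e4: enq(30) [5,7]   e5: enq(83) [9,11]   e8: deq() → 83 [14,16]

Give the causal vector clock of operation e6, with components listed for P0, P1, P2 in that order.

e4, invoked 5, has no incoming edges; only P2's bump applies → (0, 0, 1)
e1, invoked 1, has no incoming edges; only P1's bump applies → (0, 1, 0)
invoked at 9, e5 merges VC(e4)=(0, 0, 1) and bumps P2's slot → (0, 0, 2)
invoked at 4, e3 merges VC(e1)=(0, 1, 0) and bumps P1's slot → (0, 2, 0)
invoked at 3, e2 merges VC(e4)=(0, 0, 1) and bumps P0's slot → (1, 0, 1)
invoked at 14, e8 merges VC(e5)=(0, 0, 2) and bumps P2's slot → (0, 0, 3)
invoked at 12, e7 merges VC(e3)=(0, 2, 0) and bumps P1's slot → (0, 3, 0)
invoked at 10, e6 merges VC(e2)=(1, 0, 1), VC(e3)=(0, 2, 0) and bumps P0's slot → (2, 2, 1)
invoked at 15, e9 merges VC(e6)=(2, 2, 1) and bumps P0's slot → (3, 2, 1)
target: VC(e6) = (2, 2, 1)

(2, 2, 1)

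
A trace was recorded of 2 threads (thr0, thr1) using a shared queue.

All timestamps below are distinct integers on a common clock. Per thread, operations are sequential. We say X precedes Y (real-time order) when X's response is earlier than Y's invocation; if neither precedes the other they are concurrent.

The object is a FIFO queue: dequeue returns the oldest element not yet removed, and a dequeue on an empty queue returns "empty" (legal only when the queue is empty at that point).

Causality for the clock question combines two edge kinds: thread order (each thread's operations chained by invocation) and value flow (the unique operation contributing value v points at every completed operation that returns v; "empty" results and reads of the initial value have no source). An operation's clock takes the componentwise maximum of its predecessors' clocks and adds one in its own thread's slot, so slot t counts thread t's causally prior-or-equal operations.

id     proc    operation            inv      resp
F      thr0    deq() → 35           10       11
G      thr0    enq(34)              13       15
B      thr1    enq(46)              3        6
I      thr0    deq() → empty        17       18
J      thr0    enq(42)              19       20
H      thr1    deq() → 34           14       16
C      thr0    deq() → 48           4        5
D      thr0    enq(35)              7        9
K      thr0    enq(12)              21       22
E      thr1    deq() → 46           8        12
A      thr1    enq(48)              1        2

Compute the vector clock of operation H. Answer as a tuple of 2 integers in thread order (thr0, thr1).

invoked at 1, A has no predecessors; its own thr1 bump gives (0, 1)
B, invoked 3, takes VC(A)=(0, 1) under max, adds 1 for thr1 → (0, 2)
C, invoked 4, takes VC(A)=(0, 1) under max, adds 1 for thr0 → (1, 1)
E, invoked 8, takes VC(B)=(0, 2) under max, adds 1 for thr1 → (0, 3)
D, invoked 7, takes VC(C)=(1, 1) under max, adds 1 for thr0 → (2, 1)
F, invoked 10, takes VC(D)=(2, 1) under max, adds 1 for thr0 → (3, 1)
G, invoked 13, takes VC(F)=(3, 1) under max, adds 1 for thr0 → (4, 1)
I, invoked 17, takes VC(G)=(4, 1) under max, adds 1 for thr0 → (5, 1)
J, invoked 19, takes VC(I)=(5, 1) under max, adds 1 for thr0 → (6, 1)
H, invoked 14, takes VC(E)=(0, 3), VC(G)=(4, 1) under max, adds 1 for thr1 → (4, 4)
K, invoked 21, takes VC(J)=(6, 1) under max, adds 1 for thr0 → (7, 1)
target: VC(H) = (4, 4)

(4, 4)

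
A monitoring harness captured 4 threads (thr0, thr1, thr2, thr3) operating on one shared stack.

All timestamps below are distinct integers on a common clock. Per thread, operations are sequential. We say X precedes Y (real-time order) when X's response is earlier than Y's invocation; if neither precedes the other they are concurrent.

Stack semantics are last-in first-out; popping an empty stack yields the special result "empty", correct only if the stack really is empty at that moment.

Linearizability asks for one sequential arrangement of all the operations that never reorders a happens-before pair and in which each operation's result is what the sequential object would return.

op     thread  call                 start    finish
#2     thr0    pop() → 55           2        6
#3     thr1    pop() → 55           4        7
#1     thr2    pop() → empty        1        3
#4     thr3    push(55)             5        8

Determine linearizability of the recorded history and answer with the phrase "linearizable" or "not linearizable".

already the first 7 events (up to #3's response at time 7) admit no linearization; the first 6 still do
every one of the 3 real-time-consistent orders over 3 completed stack ops fails the sequential spec
no completion choice of the 1 pending operation (#4) rescues it — every subset was tried
take #1, #2, #3 (pending dropped): step 2 already fails, because #2 pop() → 55 cannot occur there
take #1, #3, #2 (pending dropped): step 2 already fails, because #3 pop() → 55 cannot occur there

not linearizable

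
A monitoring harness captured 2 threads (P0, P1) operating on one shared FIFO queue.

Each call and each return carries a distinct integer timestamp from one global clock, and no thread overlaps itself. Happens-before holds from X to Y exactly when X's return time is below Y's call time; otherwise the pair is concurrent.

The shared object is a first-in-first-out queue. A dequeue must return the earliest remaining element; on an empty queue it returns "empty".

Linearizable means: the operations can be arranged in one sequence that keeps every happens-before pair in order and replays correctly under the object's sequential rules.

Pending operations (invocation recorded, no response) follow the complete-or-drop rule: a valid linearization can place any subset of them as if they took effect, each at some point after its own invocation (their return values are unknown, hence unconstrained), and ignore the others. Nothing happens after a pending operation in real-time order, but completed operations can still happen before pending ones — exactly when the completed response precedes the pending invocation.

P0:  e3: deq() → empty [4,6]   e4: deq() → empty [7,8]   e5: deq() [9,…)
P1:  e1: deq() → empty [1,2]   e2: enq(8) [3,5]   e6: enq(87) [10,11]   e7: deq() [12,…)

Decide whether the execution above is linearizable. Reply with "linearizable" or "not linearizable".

the violation lands at event 8, e4's response at time 8: events 1..7 linearize, events 1..8 do not
every one of the 2 real-time-consistent orders over 4 completed FIFO queue ops fails the sequential spec
for example e1, e2, e3, e4 fails at step 3: e3 deq() → empty is not legal there
for example e1, e3, e2, e4 fails at step 4: e4 deq() → empty is not legal there

not linearizable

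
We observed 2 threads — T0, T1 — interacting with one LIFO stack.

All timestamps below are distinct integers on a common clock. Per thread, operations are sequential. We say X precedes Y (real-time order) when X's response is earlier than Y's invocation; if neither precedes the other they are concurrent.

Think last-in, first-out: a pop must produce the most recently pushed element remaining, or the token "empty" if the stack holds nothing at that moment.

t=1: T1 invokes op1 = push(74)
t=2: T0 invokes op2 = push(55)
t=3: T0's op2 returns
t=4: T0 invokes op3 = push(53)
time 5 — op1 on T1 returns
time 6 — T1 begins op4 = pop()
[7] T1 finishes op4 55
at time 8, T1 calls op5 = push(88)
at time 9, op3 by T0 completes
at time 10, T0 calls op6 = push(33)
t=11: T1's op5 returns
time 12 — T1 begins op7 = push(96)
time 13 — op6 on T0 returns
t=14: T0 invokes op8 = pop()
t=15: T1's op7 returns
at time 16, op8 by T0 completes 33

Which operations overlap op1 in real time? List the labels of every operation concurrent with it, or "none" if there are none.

op1 spans [1,5]: anything still running between times 1 and 5 counts as concurrent
op2 [2,3]: concurrent
op3 [4,9]: concurrent
op4 [6,7]: after
op5 [8,11]: after
op6 [10,13]: after
op7 [12,15]: after
op8 [14,16]: after

op2, op3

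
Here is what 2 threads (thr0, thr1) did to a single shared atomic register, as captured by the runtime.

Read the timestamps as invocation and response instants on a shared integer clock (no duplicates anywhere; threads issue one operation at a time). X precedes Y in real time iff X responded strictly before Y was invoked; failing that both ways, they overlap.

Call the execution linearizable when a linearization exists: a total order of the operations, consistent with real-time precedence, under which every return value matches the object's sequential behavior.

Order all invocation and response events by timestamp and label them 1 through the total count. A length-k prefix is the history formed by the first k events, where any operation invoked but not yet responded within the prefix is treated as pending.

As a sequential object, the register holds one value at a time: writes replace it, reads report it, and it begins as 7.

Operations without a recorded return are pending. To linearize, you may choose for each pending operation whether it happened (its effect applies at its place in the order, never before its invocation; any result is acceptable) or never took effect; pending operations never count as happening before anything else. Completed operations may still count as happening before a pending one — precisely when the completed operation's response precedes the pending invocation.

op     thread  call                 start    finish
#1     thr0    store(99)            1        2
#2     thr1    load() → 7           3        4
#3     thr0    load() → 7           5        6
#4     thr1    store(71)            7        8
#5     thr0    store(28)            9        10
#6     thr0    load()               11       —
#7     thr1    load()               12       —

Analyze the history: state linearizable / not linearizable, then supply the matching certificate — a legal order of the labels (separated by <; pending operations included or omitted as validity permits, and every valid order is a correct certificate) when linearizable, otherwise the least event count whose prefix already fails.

not linearizable — minimal violating prefix: 4 events

through event 3 a valid linearization exists; event 4 (#2 responding at time 4) ends that
exhaustive check: the 2 completed atomic register ops admit one real-time order; illegal
take #1, #2: step 2 already fails, because #2 load() → 7 cannot occur there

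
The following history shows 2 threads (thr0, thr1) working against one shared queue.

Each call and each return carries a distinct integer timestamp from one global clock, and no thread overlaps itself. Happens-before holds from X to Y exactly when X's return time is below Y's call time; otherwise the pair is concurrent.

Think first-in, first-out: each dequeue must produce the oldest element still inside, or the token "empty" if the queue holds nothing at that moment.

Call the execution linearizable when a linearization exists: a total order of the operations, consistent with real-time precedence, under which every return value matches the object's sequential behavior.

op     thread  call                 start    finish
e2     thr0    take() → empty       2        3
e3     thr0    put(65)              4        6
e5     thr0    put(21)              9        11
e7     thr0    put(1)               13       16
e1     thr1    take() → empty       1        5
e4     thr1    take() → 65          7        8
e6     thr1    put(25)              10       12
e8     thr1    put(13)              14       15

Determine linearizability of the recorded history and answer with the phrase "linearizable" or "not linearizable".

a witness: e1, e2, e3, e4, e5, e6, e7, e8
step 1: e1 take() → empty — queue <>
step 2: e2 take() → empty — queue <>
step 3: e3 put(65) — queue <65>
step 4: e4 take() → 65 — queue <>
step 5: e5 put(21) — queue <21>
step 6: e6 put(25) — queue <21,25>
step 7: e7 put(1) — queue <21,25,1>
step 8: e8 put(13) — queue <21,25,1,13>

linearizable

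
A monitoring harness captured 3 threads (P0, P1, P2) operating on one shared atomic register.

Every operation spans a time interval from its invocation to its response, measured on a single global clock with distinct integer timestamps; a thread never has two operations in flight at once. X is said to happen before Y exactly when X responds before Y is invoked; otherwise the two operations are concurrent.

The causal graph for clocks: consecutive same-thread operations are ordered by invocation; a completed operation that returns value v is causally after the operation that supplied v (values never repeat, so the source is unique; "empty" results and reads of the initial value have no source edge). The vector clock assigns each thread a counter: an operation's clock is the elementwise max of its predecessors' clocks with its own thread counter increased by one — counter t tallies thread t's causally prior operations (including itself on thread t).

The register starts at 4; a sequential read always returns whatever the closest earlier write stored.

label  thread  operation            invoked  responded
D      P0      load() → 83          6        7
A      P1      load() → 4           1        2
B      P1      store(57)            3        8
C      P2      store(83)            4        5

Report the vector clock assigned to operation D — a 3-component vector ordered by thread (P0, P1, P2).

C, invoked 4, has no incoming edges; only P2's bump applies → (0, 0, 1)
A, invoked 1, has no incoming edges; only P1's bump applies → (0, 1, 0)
VC(B, invoked at 3): max of VC(A)=(0, 1, 0), then +1 on thread P1 → (0, 2, 0)
VC(D, invoked at 6): max of VC(C)=(0, 0, 1), then +1 on thread P0 → (1, 0, 1)
target: VC(D) = (1, 0, 1)

(1, 0, 1)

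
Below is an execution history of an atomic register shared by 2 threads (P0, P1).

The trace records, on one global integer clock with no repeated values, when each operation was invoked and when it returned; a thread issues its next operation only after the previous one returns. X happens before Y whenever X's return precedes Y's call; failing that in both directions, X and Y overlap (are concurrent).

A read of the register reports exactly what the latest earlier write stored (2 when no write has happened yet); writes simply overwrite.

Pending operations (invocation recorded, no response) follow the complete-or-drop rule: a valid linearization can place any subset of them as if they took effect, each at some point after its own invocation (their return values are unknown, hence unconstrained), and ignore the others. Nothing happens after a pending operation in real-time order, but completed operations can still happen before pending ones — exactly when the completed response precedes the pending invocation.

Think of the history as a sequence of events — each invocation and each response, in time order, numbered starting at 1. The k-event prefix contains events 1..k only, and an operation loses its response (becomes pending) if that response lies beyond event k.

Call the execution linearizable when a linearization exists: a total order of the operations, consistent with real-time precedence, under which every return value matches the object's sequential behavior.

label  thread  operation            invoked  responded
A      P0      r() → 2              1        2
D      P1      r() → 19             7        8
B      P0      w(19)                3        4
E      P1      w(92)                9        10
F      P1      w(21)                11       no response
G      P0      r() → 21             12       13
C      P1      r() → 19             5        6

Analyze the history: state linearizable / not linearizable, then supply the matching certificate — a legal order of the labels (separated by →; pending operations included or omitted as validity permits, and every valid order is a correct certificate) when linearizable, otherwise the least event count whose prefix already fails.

linearizable — witness: A → B → C → D → E → F → G

step 1: A r() → 2 — value 2
step 2: B w(19) — value 19
step 3: C r() → 19 — value 19
step 4: D r() → 19 — value 19
step 5: E w(92) — value 92
step 6: F w(21) (pending, included) — value 21
step 7: G r() → 21 — value 21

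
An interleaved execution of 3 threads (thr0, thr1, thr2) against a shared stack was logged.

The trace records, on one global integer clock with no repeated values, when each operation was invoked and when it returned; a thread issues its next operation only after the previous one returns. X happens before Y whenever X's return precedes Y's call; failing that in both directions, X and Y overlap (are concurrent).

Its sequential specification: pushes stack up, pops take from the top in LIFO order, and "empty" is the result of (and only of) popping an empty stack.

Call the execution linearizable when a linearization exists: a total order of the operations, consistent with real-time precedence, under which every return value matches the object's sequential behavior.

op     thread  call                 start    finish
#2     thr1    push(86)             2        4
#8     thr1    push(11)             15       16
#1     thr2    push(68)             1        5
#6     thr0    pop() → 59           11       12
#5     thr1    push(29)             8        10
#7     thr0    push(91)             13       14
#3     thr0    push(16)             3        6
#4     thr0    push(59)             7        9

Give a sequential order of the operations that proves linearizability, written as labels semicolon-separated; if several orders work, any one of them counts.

after step 1 (#1 push(68)): stack <68>
after step 2 (#2 push(86)): stack <68,86>
after step 3 (#3 push(16)): stack <68,86,16>
after step 4 (#5 push(29)): stack <68,86,16,29>
after step 5 (#4 push(59)): stack <68,86,16,29,59>
after step 6 (#6 pop() → 59): stack <68,86,16,29>
after step 7 (#7 push(91)): stack <68,86,16,29,91>
after step 8 (#8 push(11)): stack <68,86,16,29,91,11>

#1; #2; #3; #5; #4; #6; #7; #8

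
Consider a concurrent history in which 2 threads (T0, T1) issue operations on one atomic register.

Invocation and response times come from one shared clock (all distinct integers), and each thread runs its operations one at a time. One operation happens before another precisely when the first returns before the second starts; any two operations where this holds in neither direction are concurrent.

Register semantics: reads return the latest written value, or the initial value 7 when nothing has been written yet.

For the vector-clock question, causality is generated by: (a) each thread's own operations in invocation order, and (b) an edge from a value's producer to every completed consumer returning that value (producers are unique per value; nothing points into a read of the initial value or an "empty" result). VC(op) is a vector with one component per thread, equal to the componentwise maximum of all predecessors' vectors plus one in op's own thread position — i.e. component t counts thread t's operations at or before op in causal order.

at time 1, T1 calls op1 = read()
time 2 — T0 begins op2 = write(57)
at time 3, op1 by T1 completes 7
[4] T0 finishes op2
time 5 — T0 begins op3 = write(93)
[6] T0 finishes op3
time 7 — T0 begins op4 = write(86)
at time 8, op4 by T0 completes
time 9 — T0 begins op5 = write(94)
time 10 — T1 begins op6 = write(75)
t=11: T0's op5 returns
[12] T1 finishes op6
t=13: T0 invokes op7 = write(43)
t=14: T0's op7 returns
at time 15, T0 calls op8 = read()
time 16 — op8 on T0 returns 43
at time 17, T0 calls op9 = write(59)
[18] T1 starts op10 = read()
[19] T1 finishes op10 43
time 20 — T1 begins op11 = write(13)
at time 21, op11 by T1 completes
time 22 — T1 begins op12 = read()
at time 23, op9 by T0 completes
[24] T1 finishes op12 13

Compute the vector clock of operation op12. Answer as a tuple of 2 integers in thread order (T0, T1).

op1 (invocation 1): nothing precedes it; T1's component alone gives (0, 1)
op2 (invocation 2): nothing precedes it; T0's component alone gives (1, 0)
merge at op6 (invoked 10): VC(op1)=(0, 1), own-thread bump on T1 → (0, 2)
merge at op3 (invoked 5): VC(op2)=(1, 0), own-thread bump on T0 → (2, 0)
merge at op4 (invoked 7): VC(op3)=(2, 0), own-thread bump on T0 → (3, 0)
merge at op5 (invoked 9): VC(op4)=(3, 0), own-thread bump on T0 → (4, 0)
merge at op7 (invoked 13): VC(op5)=(4, 0), own-thread bump on T0 → (5, 0)
merge at op8 (invoked 15): VC(op7)=(5, 0), own-thread bump on T0 → (6, 0)
merge at op9 (invoked 17): VC(op8)=(6, 0), own-thread bump on T0 → (7, 0)
merge at op10 (invoked 18): VC(op6)=(0, 2), VC(op7)=(5, 0), own-thread bump on T1 → (5, 3)
merge at op11 (invoked 20): VC(op10)=(5, 3), own-thread bump on T1 → (5, 4)
merge at op12 (invoked 22): VC(op11)=(5, 4), own-thread bump on T1 → (5, 5)
target: VC(op12) = (5, 5)

(5, 5)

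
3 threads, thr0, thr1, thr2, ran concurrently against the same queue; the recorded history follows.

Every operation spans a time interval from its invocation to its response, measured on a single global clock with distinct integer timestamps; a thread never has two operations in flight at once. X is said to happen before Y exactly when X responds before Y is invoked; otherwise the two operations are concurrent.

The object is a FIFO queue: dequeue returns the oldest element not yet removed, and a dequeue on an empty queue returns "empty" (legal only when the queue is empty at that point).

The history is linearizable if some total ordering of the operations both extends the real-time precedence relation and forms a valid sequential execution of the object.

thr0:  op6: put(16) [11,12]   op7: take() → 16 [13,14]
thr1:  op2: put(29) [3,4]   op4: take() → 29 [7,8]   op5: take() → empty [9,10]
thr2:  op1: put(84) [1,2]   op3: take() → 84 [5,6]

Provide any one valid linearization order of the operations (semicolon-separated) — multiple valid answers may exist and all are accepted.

op1; op2; op3; op4; op5; op6; op7

step 1: op1 put(84) — queue <84>
step 2: op2 put(29) — queue <84,29>
step 3: op3 take() → 84 — queue <29>
step 4: op4 take() → 29 — queue <>
step 5: op5 take() → empty — queue <>
step 6: op6 put(16) — queue <16>
step 7: op7 take() → 16 — queue <>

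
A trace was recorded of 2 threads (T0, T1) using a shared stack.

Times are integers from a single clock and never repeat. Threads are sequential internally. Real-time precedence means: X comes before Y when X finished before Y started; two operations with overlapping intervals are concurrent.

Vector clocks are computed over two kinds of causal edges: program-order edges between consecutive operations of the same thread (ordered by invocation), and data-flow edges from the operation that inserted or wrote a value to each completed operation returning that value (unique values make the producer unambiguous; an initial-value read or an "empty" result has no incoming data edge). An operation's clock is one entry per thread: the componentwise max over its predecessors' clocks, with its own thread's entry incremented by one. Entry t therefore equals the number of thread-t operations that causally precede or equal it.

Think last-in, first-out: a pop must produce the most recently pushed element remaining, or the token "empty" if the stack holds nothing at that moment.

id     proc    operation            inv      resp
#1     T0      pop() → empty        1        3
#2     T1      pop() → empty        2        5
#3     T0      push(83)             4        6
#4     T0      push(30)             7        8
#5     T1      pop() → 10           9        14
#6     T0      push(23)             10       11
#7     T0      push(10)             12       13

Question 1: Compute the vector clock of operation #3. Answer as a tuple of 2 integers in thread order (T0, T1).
invoked at 2, #2 has no predecessors; its own T1 bump gives (0, 1)
invoked at 1, #1 has no predecessors; its own T0 bump gives (1, 0)
#3, invoked 4, takes VC(#1)=(1, 0) under max, adds 1 for T0 → (2, 0)
#4, invoked 7, takes VC(#3)=(2, 0) under max, adds 1 for T0 → (3, 0)
#6, invoked 10, takes VC(#4)=(3, 0) under max, adds 1 for T0 → (4, 0)
#7, invoked 12, takes VC(#6)=(4, 0) under max, adds 1 for T0 → (5, 0)
#5, invoked 9, takes VC(#2)=(0, 1), VC(#7)=(5, 0) under max, adds 1 for T1 → (5, 2)
target: VC(#3) = (2, 0)

(2, 0)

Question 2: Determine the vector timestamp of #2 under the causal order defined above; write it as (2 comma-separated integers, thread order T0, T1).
root op #2, invoked 2: fresh clock plus T1's own tick → (0, 1)
root op #1, invoked 1: fresh clock plus T0's own tick → (1, 0)
#3 (invocation 4): componentwise max over VC(#1)=(1, 0), +1 at T0, giving (2, 0)
#4 (invocation 7): componentwise max over VC(#3)=(2, 0), +1 at T0, giving (3, 0)
#6 (invocation 10): componentwise max over VC(#4)=(3, 0), +1 at T0, giving (4, 0)
#7 (invocation 12): componentwise max over VC(#6)=(4, 0), +1 at T0, giving (5, 0)
#5 (invocation 9): componentwise max over VC(#2)=(0, 1), VC(#7)=(5, 0), +1 at T1, giving (5, 2)
target: VC(#2) = (0, 1)

(0, 1)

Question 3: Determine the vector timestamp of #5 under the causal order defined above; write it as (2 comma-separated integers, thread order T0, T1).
#2, invoked 2, has no incoming edges; only T1's bump applies → (0, 1)
#1, invoked 1, has no incoming edges; only T0's bump applies → (1, 0)
merge at #3 (invoked 4): VC(#1)=(1, 0), own-thread bump on T0 → (2, 0)
merge at #4 (invoked 7): VC(#3)=(2, 0), own-thread bump on T0 → (3, 0)
merge at #6 (invoked 10): VC(#4)=(3, 0), own-thread bump on T0 → (4, 0)
merge at #7 (invoked 12): VC(#6)=(4, 0), own-thread bump on T0 → (5, 0)
merge at #5 (invoked 9): VC(#2)=(0, 1), VC(#7)=(5, 0), own-thread bump on T1 → (5, 2)
target: VC(#5) = (5, 2)

(5, 2)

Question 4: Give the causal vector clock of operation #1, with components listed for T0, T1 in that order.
VC(#2, invoked at 2): no causal predecessors; +1 on T1 → (0, 1)
VC(#1, invoked at 1): no causal predecessors; +1 on T0 → (1, 0)
VC(#3, invoked at 4): max of VC(#1)=(1, 0), then +1 on thread T0 → (2, 0)
VC(#4, invoked at 7): max of VC(#3)=(2, 0), then +1 on thread T0 → (3, 0)
VC(#6, invoked at 10): max of VC(#4)=(3, 0), then +1 on thread T0 → (4, 0)
VC(#7, invoked at 12): max of VC(#6)=(4, 0), then +1 on thread T0 → (5, 0)
VC(#5, invoked at 9): max of VC(#2)=(0, 1), VC(#7)=(5, 0), then +1 on thread T1 → (5, 2)
target: VC(#1) = (1, 0)

(1, 0)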